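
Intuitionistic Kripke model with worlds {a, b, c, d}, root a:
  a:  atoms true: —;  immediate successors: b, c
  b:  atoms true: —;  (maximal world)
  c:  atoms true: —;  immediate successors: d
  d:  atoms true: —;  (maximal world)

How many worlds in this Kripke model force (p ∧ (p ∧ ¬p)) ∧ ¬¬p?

0

a: does not force it — a ⊮ (p ∧ (p ∧ ¬p)) ∧ ¬¬p since a fails p ∧ (p ∧ ¬p).
b: does not force it — b ⊮ (p ∧ (p ∧ ¬p)) ∧ ¬¬p since b fails p ∧ (p ∧ ¬p).
c: does not force it.
d: does not force it.
Worlds forcing the formula: { }.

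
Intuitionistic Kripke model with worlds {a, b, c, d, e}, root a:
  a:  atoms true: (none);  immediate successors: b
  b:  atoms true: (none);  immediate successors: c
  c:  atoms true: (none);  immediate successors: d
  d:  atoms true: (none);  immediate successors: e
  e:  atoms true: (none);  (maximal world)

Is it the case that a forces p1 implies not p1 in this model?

Yes

a forces p1 implies not p1 vacuously: no world accessible from a forces the antecedent p1.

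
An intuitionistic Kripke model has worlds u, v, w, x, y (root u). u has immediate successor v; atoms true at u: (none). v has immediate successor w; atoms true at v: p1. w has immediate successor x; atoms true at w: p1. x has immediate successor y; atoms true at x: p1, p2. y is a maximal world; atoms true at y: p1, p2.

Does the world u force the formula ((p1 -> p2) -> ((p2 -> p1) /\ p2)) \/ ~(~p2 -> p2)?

u ||- ((p1 -> p2) -> ((p2 -> p1) /\ p2)) \/ ~(~p2 -> p2) via the disjunct (p1 -> p2) -> ((p2 -> p1) /\ p2).

Yes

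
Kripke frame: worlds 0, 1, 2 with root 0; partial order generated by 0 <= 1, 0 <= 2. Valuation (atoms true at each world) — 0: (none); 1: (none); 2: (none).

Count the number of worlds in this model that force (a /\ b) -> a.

0: forces it.
1: forces it.
2: forces it.
Worlds forcing the formula: {0, 1, 2}.

3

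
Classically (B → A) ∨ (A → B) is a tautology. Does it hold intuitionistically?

No

This is the Gödel–Dummett linearity axiom, which is not intuitionistically valid.
A Kripke countermodel: worlds 0, 1, 2; order generated by 0 ≤ 1, 0 ≤ 2; atoms true at each world — 0:{}; 1:{B}; 2:{A}.
0 ⊮ (B → A) ∨ (A → B): neither disjunct is forced at 0.
0 ⊮ B → A: at the accessible world 1, 1 ⊩ B but 1 ⊮ A.
1 lacks atom A, so 1 ⊮ A.
So the root 0 does not force the formula.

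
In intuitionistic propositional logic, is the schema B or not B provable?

This is the law of excluded middle, which is not intuitionistically valid.
A Kripke countermodel: worlds 0, 1; order generated by 0 <= 1; atoms true at each world — 0:{}; 1:{B}.
0 does not force B or not B: neither disjunct is forced at 0.
0 lacks atom B, so 0 does not force B.
So the root 0 does not force the formula.

No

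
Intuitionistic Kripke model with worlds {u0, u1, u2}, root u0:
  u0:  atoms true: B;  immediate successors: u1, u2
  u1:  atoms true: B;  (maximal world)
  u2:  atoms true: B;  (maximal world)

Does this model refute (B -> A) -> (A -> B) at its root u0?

No

u0 ||- (B -> A) -> (A -> B) vacuously: no world accessible from u0 forces the antecedent B -> A.
So the root u0 forces (B -> A) -> (A -> B); the model is not a countermodel.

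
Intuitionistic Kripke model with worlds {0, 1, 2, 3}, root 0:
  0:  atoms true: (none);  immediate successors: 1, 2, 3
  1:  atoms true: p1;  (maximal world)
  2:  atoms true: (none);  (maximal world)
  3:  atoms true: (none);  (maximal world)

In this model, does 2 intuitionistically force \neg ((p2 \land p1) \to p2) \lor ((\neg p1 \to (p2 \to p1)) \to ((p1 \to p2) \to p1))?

No

2 \nVdash \neg ((p2 \land p1) \to p2) \lor ((\neg p1 \to (p2 \to p1)) \to ((p1 \to p2) \to p1)): neither disjunct is forced at 2.
2 \nVdash \neg ((p2 \land p1) \to p2) since 2 is accessible from 2 and 2 \Vdash (p2 \land p1) \to p2.
2 \Vdash (p2 \land p1) \to p2 vacuously: no world accessible from 2 forces the antecedent p2 \land p1.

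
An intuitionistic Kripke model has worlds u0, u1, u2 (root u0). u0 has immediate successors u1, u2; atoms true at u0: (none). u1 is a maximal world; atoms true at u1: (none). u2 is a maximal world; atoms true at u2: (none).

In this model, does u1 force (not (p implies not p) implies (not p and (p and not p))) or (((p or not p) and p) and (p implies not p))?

Yes

u1 forces (not (p implies not p) implies (not p and (p and not p))) or (((p or not p) and p) and (p implies not p)) via the disjunct not (p implies not p) implies (not p and (p and not p)).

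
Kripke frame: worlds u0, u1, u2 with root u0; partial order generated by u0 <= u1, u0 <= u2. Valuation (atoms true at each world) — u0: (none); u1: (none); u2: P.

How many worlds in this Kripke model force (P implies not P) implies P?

1

u0: does not force it — u0 does not force (P implies not P) implies P: at the accessible world u1, u1 forces P implies not P but u1 does not force P.
u1: does not force it.
u2: forces it.
Worlds forcing the formula: {u2}.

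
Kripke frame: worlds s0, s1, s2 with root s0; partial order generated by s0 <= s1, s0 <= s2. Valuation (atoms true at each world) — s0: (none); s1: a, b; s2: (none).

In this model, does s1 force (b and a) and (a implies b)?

s1 forces (b and a) and (a implies b) since s1 forces both conjuncts.

Yes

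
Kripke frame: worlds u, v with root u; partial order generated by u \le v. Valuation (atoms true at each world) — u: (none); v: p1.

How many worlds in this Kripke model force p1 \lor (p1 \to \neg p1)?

1

u: does not force it — u \nVdash p1 \lor (p1 \to \neg p1): neither disjunct is forced at u.
v: forces it.
Worlds forcing the formula: {v}.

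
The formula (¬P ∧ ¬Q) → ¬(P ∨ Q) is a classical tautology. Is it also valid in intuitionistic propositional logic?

This is a constructively valid De Morgan direction (conjunction of negations to negated disjunction), which is intuitionistically derivable.
If both ¬P and ¬Q hold at a world, no accessible world forces P or forces Q, so none forces P ∨ Q.

Yes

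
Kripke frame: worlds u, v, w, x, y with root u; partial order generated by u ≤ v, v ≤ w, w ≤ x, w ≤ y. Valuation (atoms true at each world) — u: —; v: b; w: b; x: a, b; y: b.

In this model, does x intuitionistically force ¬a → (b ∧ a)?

x ⊩ ¬a → (b ∧ a) vacuously: no world accessible from x forces the antecedent ¬a.

Yes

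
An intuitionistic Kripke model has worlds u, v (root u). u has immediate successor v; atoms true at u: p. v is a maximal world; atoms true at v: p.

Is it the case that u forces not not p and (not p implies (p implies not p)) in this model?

u forces not not p and (not p implies (p implies not p)) since u forces both conjuncts.

Yes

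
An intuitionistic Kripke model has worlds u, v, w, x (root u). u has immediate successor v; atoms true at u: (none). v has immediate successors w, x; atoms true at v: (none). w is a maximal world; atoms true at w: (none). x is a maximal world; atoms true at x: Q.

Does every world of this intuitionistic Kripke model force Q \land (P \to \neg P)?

No

Not every world: u \nVdash Q \land (P \to \neg P).
u \nVdash Q \land (P \to \neg P) since u fails Q.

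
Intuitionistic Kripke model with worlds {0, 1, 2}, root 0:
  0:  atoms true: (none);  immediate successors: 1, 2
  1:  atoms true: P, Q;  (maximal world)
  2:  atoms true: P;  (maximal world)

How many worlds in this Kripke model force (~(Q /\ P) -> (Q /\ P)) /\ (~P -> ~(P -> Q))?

1

0: does not force it — 0 ||-/- (~(Q /\ P) -> (Q /\ P)) /\ (~P -> ~(P -> Q)) since 0 fails ~(Q /\ P) -> (Q /\ P).
1: forces it.
2: does not force it — 2 ||-/- (~(Q /\ P) -> (Q /\ P)) /\ (~P -> ~(P -> Q)) since 2 fails ~(Q /\ P) -> (Q /\ P).
Worlds forcing the formula: {1}.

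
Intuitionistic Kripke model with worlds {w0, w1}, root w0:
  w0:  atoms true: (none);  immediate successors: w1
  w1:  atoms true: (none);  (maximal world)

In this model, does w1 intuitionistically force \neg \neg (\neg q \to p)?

w1 \nVdash \neg \neg (\neg q \to p) since w1 is accessible from w1 and w1 \Vdash \neg (\neg q \to p).
w1 \Vdash \neg (\neg q \to p): no world accessible from w1 forces \neg q \to p.

No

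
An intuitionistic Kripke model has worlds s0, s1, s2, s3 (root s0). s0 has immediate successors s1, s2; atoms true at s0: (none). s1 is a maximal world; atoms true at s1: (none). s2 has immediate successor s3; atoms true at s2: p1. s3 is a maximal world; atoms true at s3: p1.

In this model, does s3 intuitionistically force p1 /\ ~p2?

Yes

s3 ||- p1 /\ ~p2 since s3 forces both conjuncts.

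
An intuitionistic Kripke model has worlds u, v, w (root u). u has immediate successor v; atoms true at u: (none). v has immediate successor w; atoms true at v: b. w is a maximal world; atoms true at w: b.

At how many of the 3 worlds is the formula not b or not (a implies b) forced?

0

u: does not force it — u does not force not b or not (a implies b): neither disjunct is forced at u.
v: does not force it.
w: does not force it.
Worlds forcing the formula: { }.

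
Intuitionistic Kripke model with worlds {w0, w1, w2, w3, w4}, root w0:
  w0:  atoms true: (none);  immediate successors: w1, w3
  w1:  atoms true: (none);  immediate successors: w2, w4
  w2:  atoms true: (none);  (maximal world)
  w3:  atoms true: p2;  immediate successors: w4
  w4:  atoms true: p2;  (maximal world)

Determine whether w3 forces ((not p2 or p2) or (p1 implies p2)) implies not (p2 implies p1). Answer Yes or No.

w3 forces ((not p2 or p2) or (p1 implies p2)) implies not (p2 implies p1): every world accessible from w3 that forces (not p2 or p2) or (p1 implies p2) (namely w3, w4) also forces not (p2 implies p1).

Yes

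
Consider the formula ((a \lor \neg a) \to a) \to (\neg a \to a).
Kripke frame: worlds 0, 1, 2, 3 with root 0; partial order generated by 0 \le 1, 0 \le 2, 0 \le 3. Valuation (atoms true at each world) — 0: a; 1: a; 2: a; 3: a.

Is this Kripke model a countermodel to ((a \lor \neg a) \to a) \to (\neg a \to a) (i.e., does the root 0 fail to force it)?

0 \Vdash ((a \lor \neg a) \to a) \to (\neg a \to a): every world accessible from 0 that forces (a \lor \neg a) \to a (namely 0, 1, 2, 3) also forces \neg a \to a.
So the root 0 forces ((a \lor \neg a) \to a) \to (\neg a \to a); the model is not a countermodel.

No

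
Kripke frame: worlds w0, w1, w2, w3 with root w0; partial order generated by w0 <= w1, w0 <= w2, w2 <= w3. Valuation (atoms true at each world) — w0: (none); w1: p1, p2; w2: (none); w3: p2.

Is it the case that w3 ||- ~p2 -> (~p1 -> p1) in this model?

w3 ||- ~p2 -> (~p1 -> p1) vacuously: no world accessible from w3 forces the antecedent ~p2.

Yes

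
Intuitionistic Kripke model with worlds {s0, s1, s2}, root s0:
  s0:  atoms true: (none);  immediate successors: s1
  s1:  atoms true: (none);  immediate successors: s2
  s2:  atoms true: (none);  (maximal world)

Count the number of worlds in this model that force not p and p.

s0: does not force it — s0 does not force not p and p since s0 fails p.
s1: does not force it — s1 does not force not p and p since s1 fails p.
s2: does not force it.
Worlds forcing the formula: { }.

0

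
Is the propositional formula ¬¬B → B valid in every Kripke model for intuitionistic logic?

No

This is double-negation elimination, which is not intuitionistically valid.
A Kripke countermodel: worlds w0, w1; order generated by w0 ≤ w1; atoms true at each world — w0:{}; w1:{B}.
w0 ⊮ ¬¬B → B: already at w0 itself, w0 ⊩ ¬¬B but w0 ⊮ B.
w0 lacks atom B, so w0 ⊮ B.
So the root w0 does not force the formula.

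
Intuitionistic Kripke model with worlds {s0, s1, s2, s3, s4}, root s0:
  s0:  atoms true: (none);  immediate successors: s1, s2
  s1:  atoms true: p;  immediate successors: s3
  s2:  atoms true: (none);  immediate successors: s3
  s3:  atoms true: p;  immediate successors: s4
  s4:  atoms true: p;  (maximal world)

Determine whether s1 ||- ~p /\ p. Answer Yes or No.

No

s1 ||-/- ~p /\ p since s1 fails ~p.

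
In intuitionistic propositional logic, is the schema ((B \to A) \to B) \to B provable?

This is Peirce's law, which is not intuitionistically valid.
A Kripke countermodel: worlds u, v; order generated by u \le v; atoms true at each world — u:{}; v:{B}.
u \nVdash ((B \to A) \to B) \to B: already at u itself, u \Vdash (B \to A) \to B but u \nVdash B.
u lacks atom B, so u \nVdash B.
So the root u does not force the formula.

No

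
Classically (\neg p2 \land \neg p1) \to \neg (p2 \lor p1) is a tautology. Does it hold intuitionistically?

Yes

This is a constructively valid De Morgan direction (conjunction of negations to negated disjunction), which is intuitionistically derivable.
If both \neg p2 and \neg p1 hold at a world, no accessible world forces p2 or forces p1, so none forces p2 \lor p1.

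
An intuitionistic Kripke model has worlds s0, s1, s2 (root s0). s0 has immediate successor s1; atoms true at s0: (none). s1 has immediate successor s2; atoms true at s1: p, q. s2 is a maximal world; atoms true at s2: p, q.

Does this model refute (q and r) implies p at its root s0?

s0 forces (q and r) implies p vacuously: no world accessible from s0 forces the antecedent q and r.
So the root s0 forces (q and r) implies p; the model is not a countermodel.

No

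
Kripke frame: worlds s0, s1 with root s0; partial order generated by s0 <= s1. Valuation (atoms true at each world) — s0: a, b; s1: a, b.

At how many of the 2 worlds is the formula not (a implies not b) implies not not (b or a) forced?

2

s0: forces it.
s1: forces it.
Worlds forcing the formula: {s0, s1}.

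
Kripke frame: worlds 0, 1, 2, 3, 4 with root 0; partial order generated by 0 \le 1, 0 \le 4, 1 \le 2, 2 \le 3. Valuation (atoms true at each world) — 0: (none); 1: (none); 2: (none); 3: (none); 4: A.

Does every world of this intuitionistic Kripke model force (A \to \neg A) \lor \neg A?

No

Not every world: 0 \nVdash (A \to \neg A) \lor \neg A.
0 \nVdash (A \to \neg A) \lor \neg A: neither disjunct is forced at 0.
0 \nVdash A \to \neg A: at the accessible world 4, 4 \Vdash A but 4 \nVdash \neg A.
4 \nVdash \neg A since 4 is accessible from 4 and 4 \Vdash A.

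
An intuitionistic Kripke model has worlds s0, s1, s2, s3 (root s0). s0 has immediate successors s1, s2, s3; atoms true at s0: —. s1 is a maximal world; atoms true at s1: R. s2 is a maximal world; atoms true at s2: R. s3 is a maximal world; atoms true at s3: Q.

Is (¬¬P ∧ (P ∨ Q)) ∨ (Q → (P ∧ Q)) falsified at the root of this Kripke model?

Yes

s0 ⊮ (¬¬P ∧ (P ∨ Q)) ∨ (Q → (P ∧ Q)): neither disjunct is forced at s0.
s0 ⊮ ¬¬P ∧ (P ∨ Q) since s0 fails ¬¬P.
So the root s0 does not force (¬¬P ∧ (P ∨ Q)) ∨ (Q → (P ∧ Q)); the model is a countermodel.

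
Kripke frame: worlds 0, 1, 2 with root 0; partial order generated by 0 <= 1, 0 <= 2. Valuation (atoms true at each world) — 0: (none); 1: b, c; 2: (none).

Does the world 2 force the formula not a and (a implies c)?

2 forces not a and (a implies c) since 2 forces both conjuncts.

Yes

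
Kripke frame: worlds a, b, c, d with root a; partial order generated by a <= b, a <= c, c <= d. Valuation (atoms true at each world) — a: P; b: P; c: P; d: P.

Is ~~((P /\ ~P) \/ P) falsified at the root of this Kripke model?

No

a ||- ~~((P /\ ~P) \/ P): no world accessible from a forces ~((P /\ ~P) \/ P).
So the root a forces ~~((P /\ ~P) \/ P); the model is not a countermodel.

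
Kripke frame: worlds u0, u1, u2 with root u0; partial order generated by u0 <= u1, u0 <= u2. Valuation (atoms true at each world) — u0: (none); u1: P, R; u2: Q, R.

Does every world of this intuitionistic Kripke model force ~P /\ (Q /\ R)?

No

Not every world: u0 ||-/- ~P /\ (Q /\ R).
u0 ||-/- ~P /\ (Q /\ R) since u0 fails ~P.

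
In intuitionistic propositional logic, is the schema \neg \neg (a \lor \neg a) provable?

This is the double negation of excluded middle, which is intuitionistically derivable.
Assuming \neg (a \lor \neg a): from a we'd get a \lor \neg a, so \neg a; but then a \lor \neg a again — contradiction. Hence \neg \neg (a \lor \neg a).

Yes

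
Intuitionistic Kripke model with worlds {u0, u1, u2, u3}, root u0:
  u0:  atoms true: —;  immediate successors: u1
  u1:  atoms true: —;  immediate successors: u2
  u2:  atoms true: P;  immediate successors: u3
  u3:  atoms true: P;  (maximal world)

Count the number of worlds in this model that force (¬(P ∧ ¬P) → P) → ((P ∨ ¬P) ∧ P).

4

u0: forces it.
u1: forces it.
u2: forces it.
u3: forces it.
Worlds forcing the formula: {u0, u1, u2, u3}.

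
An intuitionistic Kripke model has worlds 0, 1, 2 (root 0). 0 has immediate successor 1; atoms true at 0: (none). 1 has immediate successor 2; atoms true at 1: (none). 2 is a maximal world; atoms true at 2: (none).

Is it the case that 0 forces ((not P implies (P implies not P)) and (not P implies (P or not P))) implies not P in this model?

0 forces ((not P implies (P implies not P)) and (not P implies (P or not P))) implies not P: every world accessible from 0 that forces (not P implies (P implies not P)) and (not P implies (P or not P)) (namely 0, 1, 2) also forces not P.

Yes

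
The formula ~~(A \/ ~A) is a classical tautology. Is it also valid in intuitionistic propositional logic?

Yes

This is the double negation of excluded middle, which is intuitionistically derivable.
Assuming ~(A \/ ~A): from A we'd get A \/ ~A, so ~A; but then A \/ ~A again — contradiction. Hence ~~(A \/ ~A).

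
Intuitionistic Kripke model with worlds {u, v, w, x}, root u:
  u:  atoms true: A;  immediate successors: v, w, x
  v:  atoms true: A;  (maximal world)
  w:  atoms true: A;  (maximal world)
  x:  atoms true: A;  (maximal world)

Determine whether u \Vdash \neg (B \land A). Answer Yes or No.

u \Vdash \neg (B \land A): no world accessible from u forces B \land A.

Yes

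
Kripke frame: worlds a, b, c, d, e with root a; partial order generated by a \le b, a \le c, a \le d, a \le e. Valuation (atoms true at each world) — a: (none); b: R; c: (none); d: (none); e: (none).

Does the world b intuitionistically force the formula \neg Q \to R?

Yes

b \Vdash \neg Q \to R: every world accessible from b that forces \neg Q (namely b) also forces R.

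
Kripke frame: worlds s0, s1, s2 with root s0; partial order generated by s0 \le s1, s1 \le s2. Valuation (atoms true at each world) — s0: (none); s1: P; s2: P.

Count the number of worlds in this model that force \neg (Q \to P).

s0: does not force it — s0 \nVdash \neg (Q \to P) since s0 is accessible from s0 and s0 \Vdash Q \to P.
s1: does not force it — s1 \nVdash \neg (Q \to P) since s1 is accessible from s1 and s1 \Vdash Q \to P.
s2: does not force it.
Worlds forcing the formula: { }.

0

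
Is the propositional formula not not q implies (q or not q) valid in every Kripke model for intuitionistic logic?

This is a variant of double-negation elimination (deriving excluded middle from double negation), which is not intuitionistically valid.
A Kripke countermodel: worlds u, v; order generated by u <= v; atoms true at each world — u:{}; v:{q}.
u does not force not not q implies (q or not q): already at u itself, u forces not not q but u does not force q or not q.
u does not force q or not q: neither disjunct is forced at u.
u lacks atom q, so u does not force q.
So the root u does not force the formula.

No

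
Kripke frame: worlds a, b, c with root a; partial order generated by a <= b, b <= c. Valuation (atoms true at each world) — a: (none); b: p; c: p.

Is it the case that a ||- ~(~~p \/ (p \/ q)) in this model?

No

a ||-/- ~(~~p \/ (p \/ q)) since a is accessible from a and a ||- ~~p \/ (p \/ q).
a ||- ~~p \/ (p \/ q) via the disjunct ~~p.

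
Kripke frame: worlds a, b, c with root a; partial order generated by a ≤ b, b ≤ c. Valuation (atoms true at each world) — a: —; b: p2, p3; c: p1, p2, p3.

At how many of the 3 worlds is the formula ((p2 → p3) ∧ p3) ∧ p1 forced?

1

a: does not force it — a ⊮ ((p2 → p3) ∧ p3) ∧ p1 since a fails (p2 → p3) ∧ p3.
b: does not force it — b ⊮ ((p2 → p3) ∧ p3) ∧ p1 since b fails p1.
c: forces it.
Worlds forcing the formula: {c}.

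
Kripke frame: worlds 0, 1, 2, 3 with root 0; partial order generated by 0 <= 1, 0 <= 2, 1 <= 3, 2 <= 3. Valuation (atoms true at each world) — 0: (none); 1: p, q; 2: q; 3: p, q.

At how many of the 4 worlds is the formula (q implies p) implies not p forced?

0: does not force it — 0 does not force (q implies p) implies not p: at the accessible world 1, 1 forces q implies p but 1 does not force not p.
1: does not force it — 1 does not force (q implies p) implies not p: already at 1 itself, 1 forces q implies p but 1 does not force not p.
2: does not force it.
3: does not force it.
Worlds forcing the formula: { }.

0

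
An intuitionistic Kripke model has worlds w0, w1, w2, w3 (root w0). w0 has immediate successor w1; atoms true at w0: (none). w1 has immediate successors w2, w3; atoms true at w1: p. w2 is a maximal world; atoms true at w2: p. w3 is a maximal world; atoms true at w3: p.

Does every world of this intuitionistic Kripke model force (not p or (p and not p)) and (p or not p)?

Not every world: w0 does not force (not p or (p and not p)) and (p or not p).
w0 does not force (not p or (p and not p)) and (p or not p) since w0 fails not p or (p and not p).

No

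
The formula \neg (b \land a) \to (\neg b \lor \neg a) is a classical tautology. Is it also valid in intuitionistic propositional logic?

This is the constructively invalid direction of De Morgan's law for conjunction, which is not intuitionistically valid.
A Kripke countermodel: worlds 0, 1, 2; order generated by 0 \le 1, 0 \le 2; atoms true at each world — 0:{}; 1:{b}; 2:{a}.
0 \nVdash \neg (b \land a) \to (\neg b \lor \neg a): already at 0 itself, 0 \Vdash \neg (b \land a) but 0 \nVdash \neg b \lor \neg a.
0 \nVdash \neg b \lor \neg a: neither disjunct is forced at 0.
0 \nVdash \neg b since 1 is accessible from 0 and 1 \Vdash b.
So the root 0 does not force the formula.

No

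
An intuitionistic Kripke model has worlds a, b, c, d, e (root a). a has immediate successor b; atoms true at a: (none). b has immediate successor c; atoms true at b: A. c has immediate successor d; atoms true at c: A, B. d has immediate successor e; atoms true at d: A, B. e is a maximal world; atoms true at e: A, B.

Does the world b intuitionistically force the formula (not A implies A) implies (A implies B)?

No

b does not force (not A implies A) implies (A implies B): already at b itself, b forces not A implies A but b does not force A implies B.
b does not force A implies B: already at b itself, b forces A but b does not force B.
b lacks atom B, so b does not force B.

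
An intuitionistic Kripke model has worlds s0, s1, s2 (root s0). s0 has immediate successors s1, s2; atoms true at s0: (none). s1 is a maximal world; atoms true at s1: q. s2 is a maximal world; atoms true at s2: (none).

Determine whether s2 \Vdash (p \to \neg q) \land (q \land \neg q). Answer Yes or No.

No

s2 \nVdash (p \to \neg q) \land (q \land \neg q) since s2 fails q \land \neg q.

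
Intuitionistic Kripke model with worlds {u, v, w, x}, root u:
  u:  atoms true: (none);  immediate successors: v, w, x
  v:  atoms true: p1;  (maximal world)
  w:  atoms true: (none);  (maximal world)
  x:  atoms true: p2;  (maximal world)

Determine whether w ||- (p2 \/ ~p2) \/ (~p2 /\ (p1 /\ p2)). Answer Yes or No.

w ||- (p2 \/ ~p2) \/ (~p2 /\ (p1 /\ p2)) via the disjunct p2 \/ ~p2.

Yes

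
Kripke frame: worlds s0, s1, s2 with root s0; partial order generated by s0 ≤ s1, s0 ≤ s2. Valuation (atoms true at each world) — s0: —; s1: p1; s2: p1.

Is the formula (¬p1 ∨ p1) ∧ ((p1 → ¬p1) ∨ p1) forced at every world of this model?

No

Not every world: s0 ⊮ (¬p1 ∨ p1) ∧ ((p1 → ¬p1) ∨ p1).
s0 ⊮ (¬p1 ∨ p1) ∧ ((p1 → ¬p1) ∨ p1) since s0 fails ¬p1 ∨ p1.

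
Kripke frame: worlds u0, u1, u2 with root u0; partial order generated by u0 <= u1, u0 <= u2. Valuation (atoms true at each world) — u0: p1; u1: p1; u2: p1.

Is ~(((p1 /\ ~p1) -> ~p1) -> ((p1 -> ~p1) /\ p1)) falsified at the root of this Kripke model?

u0 ||- ~(((p1 /\ ~p1) -> ~p1) -> ((p1 -> ~p1) /\ p1)): no world accessible from u0 forces ((p1 /\ ~p1) -> ~p1) -> ((p1 -> ~p1) /\ p1).
So the root u0 forces ~(((p1 /\ ~p1) -> ~p1) -> ((p1 -> ~p1) /\ p1)); the model is not a countermodel.

No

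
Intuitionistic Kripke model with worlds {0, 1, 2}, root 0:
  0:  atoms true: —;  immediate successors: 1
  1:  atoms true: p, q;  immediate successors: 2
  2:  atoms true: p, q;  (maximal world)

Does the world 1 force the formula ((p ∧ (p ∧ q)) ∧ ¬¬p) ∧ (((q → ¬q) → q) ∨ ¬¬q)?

1 ⊩ ((p ∧ (p ∧ q)) ∧ ¬¬p) ∧ (((q → ¬q) → q) ∨ ¬¬q) since 1 forces both conjuncts.

Yes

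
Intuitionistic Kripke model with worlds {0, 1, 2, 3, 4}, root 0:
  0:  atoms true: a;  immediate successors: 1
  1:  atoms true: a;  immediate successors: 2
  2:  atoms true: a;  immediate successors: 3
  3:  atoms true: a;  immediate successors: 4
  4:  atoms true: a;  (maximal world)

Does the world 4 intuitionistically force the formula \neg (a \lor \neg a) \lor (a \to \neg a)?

4 \nVdash \neg (a \lor \neg a) \lor (a \to \neg a): neither disjunct is forced at 4.
4 \nVdash \neg (a \lor \neg a) since 4 is accessible from 4 and 4 \Vdash a \lor \neg a.
4 \Vdash a \lor \neg a via the disjunct a.

No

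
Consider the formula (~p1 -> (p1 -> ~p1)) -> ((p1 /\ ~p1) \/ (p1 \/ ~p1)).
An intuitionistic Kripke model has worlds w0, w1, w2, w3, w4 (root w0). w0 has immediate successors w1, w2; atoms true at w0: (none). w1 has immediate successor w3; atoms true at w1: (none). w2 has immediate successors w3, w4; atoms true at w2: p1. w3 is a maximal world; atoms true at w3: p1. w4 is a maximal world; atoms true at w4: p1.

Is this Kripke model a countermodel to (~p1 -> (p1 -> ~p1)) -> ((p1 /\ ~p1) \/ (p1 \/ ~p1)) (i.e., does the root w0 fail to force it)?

w0 ||-/- (~p1 -> (p1 -> ~p1)) -> ((p1 /\ ~p1) \/ (p1 \/ ~p1)): already at w0 itself, w0 ||- ~p1 -> (p1 -> ~p1) but w0 ||-/- (p1 /\ ~p1) \/ (p1 \/ ~p1).
w0 ||-/- (p1 /\ ~p1) \/ (p1 \/ ~p1): neither disjunct is forced at w0.
w0 ||-/- p1 /\ ~p1 since w0 fails p1.
So the root w0 does not force (~p1 -> (p1 -> ~p1)) -> ((p1 /\ ~p1) \/ (p1 \/ ~p1)); the model is a countermodel.

Yes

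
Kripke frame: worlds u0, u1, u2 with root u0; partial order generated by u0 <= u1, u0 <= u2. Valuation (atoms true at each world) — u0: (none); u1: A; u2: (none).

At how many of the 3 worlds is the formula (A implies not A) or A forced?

u0: does not force it — u0 does not force (A implies not A) or A: neither disjunct is forced at u0.
u1: forces it.
u2: forces it.
Worlds forcing the formula: {u1, u2}.

2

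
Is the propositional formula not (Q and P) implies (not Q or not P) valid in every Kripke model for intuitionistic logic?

No

This is the constructively invalid direction of De Morgan's law for conjunction, which is not intuitionistically valid.
A Kripke countermodel: worlds u, v, w; order generated by u <= v, u <= w; atoms true at each world — u:{}; v:{Q}; w:{P}.
u does not force not (Q and P) implies (not Q or not P): already at u itself, u forces not (Q and P) but u does not force not Q or not P.
u does not force not Q or not P: neither disjunct is forced at u.
u does not force not Q since v is accessible from u and v forces Q.
So the root u does not force the formula.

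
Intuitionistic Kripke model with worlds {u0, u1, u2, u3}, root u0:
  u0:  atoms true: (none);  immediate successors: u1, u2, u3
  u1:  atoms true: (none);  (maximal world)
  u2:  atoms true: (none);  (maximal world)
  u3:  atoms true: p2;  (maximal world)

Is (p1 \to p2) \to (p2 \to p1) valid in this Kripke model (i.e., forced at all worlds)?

No

Not every world: u0 \nVdash (p1 \to p2) \to (p2 \to p1).
u0 \nVdash (p1 \to p2) \to (p2 \to p1): already at u0 itself, u0 \Vdash p1 \to p2 but u0 \nVdash p2 \to p1.
u0 \nVdash p2 \to p1: at the accessible world u3, u3 \Vdash p2 but u3 \nVdash p1.
u3 lacks atom p1, so u3 \nVdash p1.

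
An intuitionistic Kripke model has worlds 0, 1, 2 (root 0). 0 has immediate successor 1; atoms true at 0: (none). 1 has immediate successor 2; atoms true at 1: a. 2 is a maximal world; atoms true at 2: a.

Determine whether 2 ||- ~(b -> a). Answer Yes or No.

No

2 ||-/- ~(b -> a) since 2 is accessible from 2 and 2 ||- b -> a.
2 ||- b -> a vacuously: no world accessible from 2 forces the antecedent b.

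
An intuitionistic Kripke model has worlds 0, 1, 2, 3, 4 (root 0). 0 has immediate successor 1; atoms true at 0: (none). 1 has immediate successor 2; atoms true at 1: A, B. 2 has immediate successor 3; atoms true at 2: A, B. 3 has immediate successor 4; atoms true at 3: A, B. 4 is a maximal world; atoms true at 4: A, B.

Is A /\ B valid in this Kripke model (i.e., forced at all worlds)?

No

Not every world: 0 ||-/- A /\ B.
0 ||-/- A /\ B since 0 fails A.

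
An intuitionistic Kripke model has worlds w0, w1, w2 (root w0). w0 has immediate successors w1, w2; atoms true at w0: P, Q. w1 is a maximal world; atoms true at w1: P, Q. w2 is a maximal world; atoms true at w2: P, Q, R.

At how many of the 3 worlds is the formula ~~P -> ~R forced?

1

w0: does not force it — w0 ||-/- ~~P -> ~R: already at w0 itself, w0 ||- ~~P but w0 ||-/- ~R.
w1: forces it.
w2: does not force it — w2 ||-/- ~~P -> ~R: already at w2 itself, w2 ||- ~~P but w2 ||-/- ~R.
Worlds forcing the formula: {w1}.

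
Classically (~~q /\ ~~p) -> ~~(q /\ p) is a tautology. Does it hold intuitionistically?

This is the distribution of double negation over conjunction, which is intuitionistically derivable.
Assume ~~q, ~~p, and ~(q /\ p). From q we'd get ~p (since q /\ p is refuted), contradicting ~~p; so ~q, contradicting ~~q.

Yes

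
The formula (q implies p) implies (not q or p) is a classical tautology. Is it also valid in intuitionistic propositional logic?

No

This is the material-implication-as-disjunction principle, which is not intuitionistically valid.
A Kripke countermodel: worlds w0, w1; order generated by w0 <= w1; atoms true at each world — w0:{}; w1:{p,q}.
w0 does not force (q implies p) implies (not q or p): already at w0 itself, w0 forces q implies p but w0 does not force not q or p.
w0 does not force not q or p: neither disjunct is forced at w0.
w0 does not force not q since w1 is accessible from w0 and w1 forces q.
So the root w0 does not force the formula.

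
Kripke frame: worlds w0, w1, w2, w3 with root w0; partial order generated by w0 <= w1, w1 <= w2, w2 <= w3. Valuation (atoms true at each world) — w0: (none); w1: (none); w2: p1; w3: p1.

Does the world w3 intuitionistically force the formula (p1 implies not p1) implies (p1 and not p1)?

Yes

w3 forces (p1 implies not p1) implies (p1 and not p1) vacuously: no world accessible from w3 forces the antecedent p1 implies not p1.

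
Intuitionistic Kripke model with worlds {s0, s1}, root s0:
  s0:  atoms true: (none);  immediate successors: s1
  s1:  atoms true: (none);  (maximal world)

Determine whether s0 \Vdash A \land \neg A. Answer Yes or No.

s0 \nVdash A \land \neg A since s0 fails A.

No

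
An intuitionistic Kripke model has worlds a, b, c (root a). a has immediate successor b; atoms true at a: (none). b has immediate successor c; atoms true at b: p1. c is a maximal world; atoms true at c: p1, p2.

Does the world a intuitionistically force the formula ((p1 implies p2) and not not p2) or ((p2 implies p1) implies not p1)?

No

a does not force ((p1 implies p2) and not not p2) or ((p2 implies p1) implies not p1): neither disjunct is forced at a.
a does not force (p1 implies p2) and not not p2 since a fails p1 implies p2.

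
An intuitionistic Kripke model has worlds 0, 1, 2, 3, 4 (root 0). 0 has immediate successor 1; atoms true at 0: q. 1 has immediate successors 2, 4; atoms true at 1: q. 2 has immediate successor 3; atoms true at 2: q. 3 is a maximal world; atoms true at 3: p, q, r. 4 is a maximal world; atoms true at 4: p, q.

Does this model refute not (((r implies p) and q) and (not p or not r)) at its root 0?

Yes

0 does not force not (((r implies p) and q) and (not p or not r)) since 4 is accessible from 0 and 4 forces ((r implies p) and q) and (not p or not r).
4 forces ((r implies p) and q) and (not p or not r) since 4 forces both conjuncts.
So the root 0 does not force not (((r implies p) and q) and (not p or not r)); the model is a countermodel.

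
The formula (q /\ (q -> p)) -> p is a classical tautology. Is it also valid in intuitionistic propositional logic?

This is modus ponens in implicational form, which is intuitionistically derivable.
If a world forces q and q -> p, then applying the implication at that world (which is accessible from itself) gives p.

Yes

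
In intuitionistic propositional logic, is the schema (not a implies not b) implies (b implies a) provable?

This is the converse of contraposition, which is not intuitionistically valid.
A Kripke countermodel: worlds 0, 1; order generated by 0 <= 1; atoms true at each world — 0:{b}; 1:{a,b}.
0 does not force (not a implies not b) implies (b implies a): already at 0 itself, 0 forces not a implies not b but 0 does not force b implies a.
0 does not force b implies a: already at 0 itself, 0 forces b but 0 does not force a.
0 lacks atom a, so 0 does not force a.
So the root 0 does not force the formula.

No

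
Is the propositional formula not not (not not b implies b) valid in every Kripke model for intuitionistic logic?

Yes

This is the double negation of double-negation elimination, which is intuitionistically derivable.
By Glivenko's theorem the double negation of any classical propositional tautology is intuitionistically provable; not not b implies b is classically a tautology.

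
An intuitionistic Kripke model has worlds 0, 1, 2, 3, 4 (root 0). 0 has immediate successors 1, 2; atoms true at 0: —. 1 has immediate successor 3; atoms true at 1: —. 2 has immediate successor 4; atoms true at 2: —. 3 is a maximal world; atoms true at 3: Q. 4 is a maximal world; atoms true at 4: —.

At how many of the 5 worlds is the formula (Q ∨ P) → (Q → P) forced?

2

0: does not force it — 0 ⊮ (Q ∨ P) → (Q → P): at the accessible world 3, 3 ⊩ Q ∨ P but 3 ⊮ Q → P.
1: does not force it — 1 ⊮ (Q ∨ P) → (Q → P): at the accessible world 3, 3 ⊩ Q ∨ P but 3 ⊮ Q → P.
2: forces it.
3: does not force it.
4: forces it.
Worlds forcing the formula: {2, 4}.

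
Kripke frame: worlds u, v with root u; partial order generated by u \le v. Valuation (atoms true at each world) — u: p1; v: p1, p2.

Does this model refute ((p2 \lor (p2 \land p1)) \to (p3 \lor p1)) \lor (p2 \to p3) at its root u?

u \Vdash ((p2 \lor (p2 \land p1)) \to (p3 \lor p1)) \lor (p2 \to p3) via the disjunct (p2 \lor (p2 \land p1)) \to (p3 \lor p1).
So the root u forces ((p2 \lor (p2 \land p1)) \to (p3 \lor p1)) \lor (p2 \to p3); the model is not a countermodel.

No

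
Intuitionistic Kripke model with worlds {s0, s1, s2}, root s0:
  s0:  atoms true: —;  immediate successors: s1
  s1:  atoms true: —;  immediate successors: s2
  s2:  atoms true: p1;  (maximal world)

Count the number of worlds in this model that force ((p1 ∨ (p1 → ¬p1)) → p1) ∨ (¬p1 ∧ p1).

s0: forces it.
s1: forces it.
s2: forces it.
Worlds forcing the formula: {s0, s1, s2}.

3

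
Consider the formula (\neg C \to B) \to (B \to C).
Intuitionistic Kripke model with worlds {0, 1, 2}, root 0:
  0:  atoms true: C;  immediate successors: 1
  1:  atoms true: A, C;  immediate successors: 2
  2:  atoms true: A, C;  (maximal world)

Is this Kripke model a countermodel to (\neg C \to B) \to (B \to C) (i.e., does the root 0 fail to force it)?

0 \Vdash (\neg C \to B) \to (B \to C): every world accessible from 0 that forces \neg C \to B (namely 0, 1, 2) also forces B \to C.
So the root 0 forces (\neg C \to B) \to (B \to C); the model is not a countermodel.

No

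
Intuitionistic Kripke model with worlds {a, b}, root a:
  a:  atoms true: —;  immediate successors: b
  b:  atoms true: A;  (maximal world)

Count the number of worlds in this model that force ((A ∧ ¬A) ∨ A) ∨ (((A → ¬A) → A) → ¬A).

a: does not force it — a ⊮ ((A ∧ ¬A) ∨ A) ∨ (((A → ¬A) → A) → ¬A): neither disjunct is forced at a.
b: forces it.
Worlds forcing the formula: {b}.

1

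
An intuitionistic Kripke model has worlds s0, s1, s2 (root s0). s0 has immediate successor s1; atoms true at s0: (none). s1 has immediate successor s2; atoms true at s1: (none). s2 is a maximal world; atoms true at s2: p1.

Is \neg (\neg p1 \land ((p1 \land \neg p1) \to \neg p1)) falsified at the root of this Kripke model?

No

s0 \Vdash \neg (\neg p1 \land ((p1 \land \neg p1) \to \neg p1)): no world accessible from s0 forces \neg p1 \land ((p1 \land \neg p1) \to \neg p1).
So the root s0 forces \neg (\neg p1 \land ((p1 \land \neg p1) \to \neg p1)); the model is not a countermodel.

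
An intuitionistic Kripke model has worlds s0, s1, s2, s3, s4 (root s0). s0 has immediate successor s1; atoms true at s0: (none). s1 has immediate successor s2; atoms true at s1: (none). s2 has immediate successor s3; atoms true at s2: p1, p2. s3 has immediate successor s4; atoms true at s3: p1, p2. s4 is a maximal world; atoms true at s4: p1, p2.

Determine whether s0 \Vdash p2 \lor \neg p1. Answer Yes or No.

No

s0 \nVdash p2 \lor \neg p1: neither disjunct is forced at s0.
s0 lacks atom p2, so s0 \nVdash p2.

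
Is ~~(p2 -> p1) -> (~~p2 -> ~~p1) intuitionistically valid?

This is the distribution of double negation over implication, which is intuitionistically derivable.
Assume ~~(p2 -> p1) and ~~p2; suppose ~p1. Then p2 -> p1 would give ~p2 (by contraposition), contradicting ~~p2; so ~(p2 -> p1), contradicting ~~(p2 -> p1). Hence ~~p1.

Yes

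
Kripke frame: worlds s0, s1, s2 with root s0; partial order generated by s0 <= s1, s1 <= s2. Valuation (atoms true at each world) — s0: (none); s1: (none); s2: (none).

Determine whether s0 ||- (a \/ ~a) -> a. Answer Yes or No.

No

s0 ||-/- (a \/ ~a) -> a: already at s0 itself, s0 ||- a \/ ~a but s0 ||-/- a.
s0 lacks atom a, so s0 ||-/- a.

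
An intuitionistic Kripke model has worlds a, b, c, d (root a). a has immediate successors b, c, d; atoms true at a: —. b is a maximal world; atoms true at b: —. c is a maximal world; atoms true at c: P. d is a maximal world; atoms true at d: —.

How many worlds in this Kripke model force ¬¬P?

1

a: does not force it — a ⊮ ¬¬P since b is accessible from a and b ⊩ ¬P.
b: does not force it.
c: forces it.
d: does not force it.
Worlds forcing the formula: {c}.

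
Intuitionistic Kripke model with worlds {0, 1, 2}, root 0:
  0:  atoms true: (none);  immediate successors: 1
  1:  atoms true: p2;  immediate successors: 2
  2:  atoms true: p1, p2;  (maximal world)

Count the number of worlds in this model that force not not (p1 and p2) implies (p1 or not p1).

0: does not force it — 0 does not force not not (p1 and p2) implies (p1 or not p1): already at 0 itself, 0 forces not not (p1 and p2) but 0 does not force p1 or not p1.
1: does not force it — 1 does not force not not (p1 and p2) implies (p1 or not p1): already at 1 itself, 1 forces not not (p1 and p2) but 1 does not force p1 or not p1.
2: forces it.
Worlds forcing the formula: {2}.

1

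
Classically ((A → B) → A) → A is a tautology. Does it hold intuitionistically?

This is Peirce's law, which is not intuitionistically valid.
A Kripke countermodel: worlds u, v; order generated by u ≤ v; atoms true at each world — u:{}; v:{A}.
u ⊮ ((A → B) → A) → A: already at u itself, u ⊩ (A → B) → A but u ⊮ A.
u lacks atom A, so u ⊮ A.
So the root u does not force the formula.

No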